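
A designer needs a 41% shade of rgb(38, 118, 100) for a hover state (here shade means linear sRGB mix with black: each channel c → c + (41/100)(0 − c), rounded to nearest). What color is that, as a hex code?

#16463B

A 41% shade moves each channel 41% toward 0:
  R: 38 + 0.41×(0−38) = 38 − 15.58 = 22.42 → 22
  G: 118 + 0.41×(0−118) = 118 − 48.38 = 69.62 → 70
  B: 100 − 41 = 59 → 59
rgb(22, 70, 59) = #16463B.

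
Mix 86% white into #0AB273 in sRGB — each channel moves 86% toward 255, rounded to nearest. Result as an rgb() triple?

rgb(221, 244, 235)

#0AB273 is rgb(10, 178, 115).
Lerp each channel 86% toward 255:
  R: 10 + 210.7 = 220.7 → 221
  G: 178 + 0.86×(255−178) = 178 + 66.22 = 244.22 → 244
  B: 115 + 0.86×(255−115) = 115 + 120.4 = 235.4 → 235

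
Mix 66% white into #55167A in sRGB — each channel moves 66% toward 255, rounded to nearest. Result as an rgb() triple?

#55167A is rgb(85, 22, 122).
Per channel, c → c + 0.66(255 − c):
  R: 85 + 112.2 = 197.2 → 197
  G: 22 + 153.78 = 175.78 → 176
  B: 122 + 87.78 = 209.78 → 210

rgb(197, 176, 210)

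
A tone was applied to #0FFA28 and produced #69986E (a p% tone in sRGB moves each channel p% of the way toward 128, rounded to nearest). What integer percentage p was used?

80%

#0FFA28 is rgb(15, 250, 40); #69986E is rgb(105, 152, 110).
On the G channel (widest range): 152 ≈ 250 + (p/100)(128 − 250), so p ≈ 100×(152 − 250)/(128 − 250) = -9800/-122 = 80.33.
p = 80 reproduces all three channels after rounding.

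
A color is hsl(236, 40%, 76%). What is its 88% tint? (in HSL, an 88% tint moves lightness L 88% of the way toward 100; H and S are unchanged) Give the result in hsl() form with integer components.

L moves 88% from 76 toward 100: 76 + 21.12 = 97.12 → 97.
H and S are unchanged.

hsl(236, 40%, 97%)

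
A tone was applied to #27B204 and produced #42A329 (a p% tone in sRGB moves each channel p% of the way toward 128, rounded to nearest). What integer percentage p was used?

30%

#27B204 is rgb(39, 178, 4); #42A329 is rgb(66, 163, 41).
On the B channel (widest range): 41 ≈ 4 + (p/100)(128 − 4), so p ≈ 100×(41 − 4)/(128 − 4) = 3700/124 = 29.84.
p = 30 reproduces all three channels after rounding.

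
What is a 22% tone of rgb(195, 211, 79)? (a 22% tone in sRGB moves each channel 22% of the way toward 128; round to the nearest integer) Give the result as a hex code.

#b4c15a

A 22% tone moves each channel 22% toward 128:
  R: 195 + 0.22×(128−195) = 195 − 14.74 = 180.26 → 180
  G: 211 − 18.26 = 192.74 → 193
  B: 79 + 0.22×(128−79) = 79 + 10.78 = 89.78 → 90
rgb(180, 193, 90) = #b4c15a.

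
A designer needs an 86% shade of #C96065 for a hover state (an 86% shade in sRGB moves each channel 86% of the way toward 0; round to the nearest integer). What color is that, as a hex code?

#1C0D0E

#C96065 is rgb(201, 96, 101).
An 86% shade moves each channel 86% toward 0:
  R: 201 + 0.86×(0−201) = 201 − 172.86 = 28.14 → 28
  G: 96 + 0.86×(0−96) = 96 − 82.56 = 13.44 → 13
  B: 101 + 0.86×(0−101) = 101 − 86.86 = 14.14 → 14
rgb(28, 13, 14) = #1C0D0E.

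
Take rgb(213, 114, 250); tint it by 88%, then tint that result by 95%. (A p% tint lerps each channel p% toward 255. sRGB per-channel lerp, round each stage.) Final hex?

#fffeff

Lerp each channel 88% toward 255:
  R: 213 + 36.96 = 249.96 → 250
  G: 114 + 0.88×(255−114) = 114 + 124.08 = 238.08 → 238
  B: 250 + 0.88×(255−250) = 250 + 4.4 = 254.4 → 254
After the tint: rgb(250, 238, 254) = #faeefe.
Per channel, c → c + 0.95(255 − c):
  R: 250 + 4.75 = 254.75 → 255
  G: 238 + 0.95×(255−238) = 238 + 16.15 = 254.15 → 254
  B: 254 + 0.95×(255−254) = 254 + 0.95 = 254.95 → 255
rgb(255, 254, 255) = #fffeff.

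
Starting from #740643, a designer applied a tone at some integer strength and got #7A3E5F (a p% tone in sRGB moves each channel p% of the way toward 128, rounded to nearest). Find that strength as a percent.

46%

#740643 is rgb(116, 6, 67); #7A3E5F is rgb(122, 62, 95).
On the G channel (widest range): 62 ≈ 6 + (p/100)(128 − 6), so p ≈ 100×(62 − 6)/(128 − 6) = 5600/122 = 45.90.
p = 46 reproduces all three channels after rounding.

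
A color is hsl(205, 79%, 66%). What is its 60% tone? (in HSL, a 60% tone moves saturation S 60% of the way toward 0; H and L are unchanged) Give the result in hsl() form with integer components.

hsl(205, 32%, 66%)

S moves 60% from 79 toward 0: 79 − 47.4 = 31.6 → 32.
H and L are unchanged.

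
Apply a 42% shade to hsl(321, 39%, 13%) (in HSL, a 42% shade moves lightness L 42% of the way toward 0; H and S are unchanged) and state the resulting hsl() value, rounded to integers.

hsl(321, 39%, 8%)

L moves 42% from 13 toward 0: 13 − 5.46 = 7.54 → 8.
H and S are unchanged.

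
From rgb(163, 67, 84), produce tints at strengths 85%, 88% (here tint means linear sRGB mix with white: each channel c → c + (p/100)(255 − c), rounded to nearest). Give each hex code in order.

#F1E3E5, #F4E8EA

85%: (163 + 78.2 = 241.2→241, 67 + 159.8 = 226.8→227, 84 + 145.35 = 229.35→229) → #F1E3E5
88%: (163 + 80.96 = 243.96→244, 67 + 165.44 = 232.44→232, 84 + 150.48 = 234.48→234) → #F4E8EA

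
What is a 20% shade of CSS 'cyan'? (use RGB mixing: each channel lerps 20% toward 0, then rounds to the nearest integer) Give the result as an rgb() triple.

rgb(0, 204, 204)

CSS cyan is rgb(0, 255, 255).
Per channel, c → c + 0.2(0 − c):
  R: 0 + 0.2×(0−0) = 0 + 0 = 0 → 0
  G: 255 + 0.2×(0−255) = 255 − 51 = 204 → 204
  B: 255 − 51 = 204 → 204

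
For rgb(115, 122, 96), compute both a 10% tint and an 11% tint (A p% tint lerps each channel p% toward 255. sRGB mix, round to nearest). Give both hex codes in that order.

#818770, #828971

10% tint:
  R: 115 + 0.1×(255−115) = 115 + 14 = 129 → 129
  G: 122 + 0.1×(255−122) = 122 + 13.3 = 135.3 → 135
  B: 96 + 0.1×(255−96) = 96 + 15.9 = 111.9 → 112
  → #818770
11% tint:
  R: 115 + 0.11×(255−115) = 115 + 15.4 = 130.4 → 130
  G: 122 + 14.63 = 136.63 → 137
  B: 96 + 0.11×(255−96) = 96 + 17.49 = 113.49 → 113
  → #828971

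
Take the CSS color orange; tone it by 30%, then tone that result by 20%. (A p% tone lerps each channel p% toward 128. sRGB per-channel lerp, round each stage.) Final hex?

#c79538

CSS orange is rgb(255, 165, 0).
Lerp each channel 30% toward 128:
  R: 255 − 38.1 = 216.9 → 217
  G: 165 − 11.1 = 153.9 → 154
  B: 0 + 38.4 = 38.4 → 38
After the tone: rgb(217, 154, 38) = #d99a26.
A 20% tone moves each channel 20% toward 128:
  R: 217 + 0.2×(128−217) = 217 − 17.8 = 199.2 → 199
  G: 154 + 0.2×(128−154) = 154 − 5.2 = 148.8 → 149
  B: 38 + 18 = 56 → 56
rgb(199, 149, 56) = #c79538.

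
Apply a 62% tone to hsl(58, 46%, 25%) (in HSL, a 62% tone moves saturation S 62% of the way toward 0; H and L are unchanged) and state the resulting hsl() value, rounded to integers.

hsl(58, 17%, 25%)

S moves 62% from 46 toward 0: 46 − 28.52 = 17.48 → 17.
H and L are unchanged.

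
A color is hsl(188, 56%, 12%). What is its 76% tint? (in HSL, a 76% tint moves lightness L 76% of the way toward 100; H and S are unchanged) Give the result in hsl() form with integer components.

L moves 76% from 12 toward 100: 12 + 66.88 = 78.88 → 79.
H and S are unchanged.

hsl(188, 56%, 79%)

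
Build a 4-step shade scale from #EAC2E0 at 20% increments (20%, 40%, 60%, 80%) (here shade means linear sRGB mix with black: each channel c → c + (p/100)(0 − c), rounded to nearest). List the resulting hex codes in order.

#EAC2E0 is rgb(234, 194, 224).
20%: (234 − 46.8 = 187.2→187, 194 − 38.8 = 155.2→155, 224 − 44.8 = 179.2→179) → #BB9BB3
40%: (234 − 93.6 = 140.4→140, 194 − 77.6 = 116.4→116, 224 − 89.6 = 134.4→134) → #8C7486
60%: (234 − 140.4 = 93.6→94, 194 − 116.4 = 77.6→78, 224 − 134.4 = 89.6→90) → #5E4E5A
80%: (234 − 187.2 = 46.8→47, 194 − 155.2 = 38.8→39, 224 − 179.2 = 44.8→45) → #2F272D

#BB9BB3, #8C7486, #5E4E5A, #2F272D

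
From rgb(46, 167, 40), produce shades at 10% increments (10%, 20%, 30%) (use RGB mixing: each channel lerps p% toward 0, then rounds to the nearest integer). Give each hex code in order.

#299624, #258620, #20751c

10%: (46 − 4.6 = 41.4→41, 167 − 16.7 = 150.3→150, 40 − 4 = 36→36) → #299624
20%: (46 − 9.2 = 36.8→37, 167 − 33.4 = 133.6→134, 40 − 8 = 32→32) → #258620
30%: (46 − 13.8 = 32.2→32, 167 − 50.1 = 116.9→117, 40 − 12 = 28→28) → #20751c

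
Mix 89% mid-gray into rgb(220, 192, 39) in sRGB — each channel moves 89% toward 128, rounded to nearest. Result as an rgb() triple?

rgb(138, 135, 118)

Lerp each channel 89% toward 128:
  R: 220 + 0.89×(128−220) = 220 − 81.88 = 138.12 → 138
  G: 192 + 0.89×(128−192) = 192 − 56.96 = 135.04 → 135
  B: 39 + 0.89×(128−39) = 39 + 79.21 = 118.21 → 118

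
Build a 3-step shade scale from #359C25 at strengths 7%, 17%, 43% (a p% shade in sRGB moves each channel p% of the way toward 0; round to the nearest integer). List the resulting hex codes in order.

#319122, #2C811F, #1E5915

#359C25 is rgb(53, 156, 37).
7%: (53 − 3.71 = 49.29→49, 156 − 10.92 = 145.08→145, 37 − 2.59 = 34.41→34) → #319122
17%: (53 − 9.01 = 43.99→44, 156 − 26.52 = 129.48→129, 37 − 6.29 = 30.71→31) → #2C811F
43%: (53 − 22.79 = 30.21→30, 156 − 67.08 = 88.92→89, 37 − 15.91 = 21.09→21) → #1E5915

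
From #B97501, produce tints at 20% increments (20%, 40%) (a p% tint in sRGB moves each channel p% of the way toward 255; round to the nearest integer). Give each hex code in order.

#B97501 is rgb(185, 117, 1).
20%: (185 + 14 = 199→199, 117 + 27.6 = 144.6→145, 1 + 50.8 = 51.8→52) → #C79134
40%: (185 + 28 = 213→213, 117 + 55.2 = 172.2→172, 1 + 101.6 = 102.6→103) → #D5AC67

#C79134, #D5AC67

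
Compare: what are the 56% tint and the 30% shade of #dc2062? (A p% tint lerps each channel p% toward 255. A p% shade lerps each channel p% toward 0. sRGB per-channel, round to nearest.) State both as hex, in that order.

#f09dba, #9a1645

#dc2062 is rgb(220, 32, 98).
56% tint:
  R: 220 + 19.6 = 239.6 → 240
  G: 32 + 0.56×(255−32) = 32 + 124.88 = 156.88 → 157
  B: 98 + 87.92 = 185.92 → 186
  → #f09dba
30% shade:
  R: 220 + 0.3×(0−220) = 220 − 66 = 154 → 154
  G: 32 − 9.6 = 22.4 → 22
  B: 98 − 29.4 = 68.6 → 69
  → #9a1645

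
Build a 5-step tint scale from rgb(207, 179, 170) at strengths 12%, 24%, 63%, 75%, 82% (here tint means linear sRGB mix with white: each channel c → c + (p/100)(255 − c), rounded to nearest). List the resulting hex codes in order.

#D5BCB4, #DBC5BE, #EDE3E0, #F3ECEA, #F6F1F0

12%: (207 + 5.76 = 212.76→213, 179 + 9.12 = 188.12→188, 170 + 10.2 = 180.2→180) → #D5BCB4
24%: (207 + 11.52 = 218.52→219, 179 + 18.24 = 197.24→197, 170 + 20.4 = 190.4→190) → #DBC5BE
63%: (207 + 30.24 = 237.24→237, 179 + 47.88 = 226.88→227, 170 + 53.55 = 223.55→224) → #EDE3E0
75%: (207 + 36 = 243→243, 179 + 57 = 236→236, 170 + 63.75 = 233.75→234) → #F3ECEA
82%: (207 + 39.36 = 246.36→246, 179 + 62.32 = 241.32→241, 170 + 69.7 = 239.7→240) → #F6F1F0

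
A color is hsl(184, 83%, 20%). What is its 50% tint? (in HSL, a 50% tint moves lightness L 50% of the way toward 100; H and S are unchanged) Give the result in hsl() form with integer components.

hsl(184, 83%, 60%)

L moves 50% from 20 toward 100: 20 + 40 = 60 → 60.
H and S are unchanged.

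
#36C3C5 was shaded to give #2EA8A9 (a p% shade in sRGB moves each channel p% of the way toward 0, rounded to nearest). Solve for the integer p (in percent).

#36C3C5 is rgb(54, 195, 197); #2EA8A9 is rgb(46, 168, 169).
On the B channel (widest range): 169 ≈ 197 + (p/100)(0 − 197), so p ≈ 100×(169 − 197)/(0 − 197) = -2800/-197 = 14.21.
p = 14 reproduces all three channels after rounding.

14%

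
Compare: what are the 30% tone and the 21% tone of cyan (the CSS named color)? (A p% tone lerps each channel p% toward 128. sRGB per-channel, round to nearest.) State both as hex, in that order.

CSS cyan is rgb(0, 255, 255).
30% tone:
  R: 0 + 0.3×(128−0) = 0 + 38.4 = 38.4 → 38
  G: 255 − 38.1 = 216.9 → 217
  B: 255 + 0.3×(128−255) = 255 − 38.1 = 216.9 → 217
  → #26D9D9
21% tone:
  R: 0 + 0.21×(128−0) = 0 + 26.88 = 26.88 → 27
  G: 255 + 0.21×(128−255) = 255 − 26.67 = 228.33 → 228
  B: 255 − 26.67 = 228.33 → 228
  → #1BE4E4

#26D9D9, #1BE4E4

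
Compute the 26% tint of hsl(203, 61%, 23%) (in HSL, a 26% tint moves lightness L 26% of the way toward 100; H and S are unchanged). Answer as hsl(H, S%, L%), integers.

L moves 26% from 23 toward 100: 23 + 20.02 = 43.02 → 43.
H and S are unchanged.

hsl(203, 61%, 43%)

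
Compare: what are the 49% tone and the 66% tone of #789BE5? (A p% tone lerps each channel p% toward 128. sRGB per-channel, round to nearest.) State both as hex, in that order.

#7C8EB4, #7D89A2

#789BE5 is rgb(120, 155, 229).
49% tone:
  R: 120 + 3.92 = 123.92 → 124
  G: 155 + 0.49×(128−155) = 155 − 13.23 = 141.77 → 142
  B: 229 + 0.49×(128−229) = 229 − 49.49 = 179.51 → 180
  → #7C8EB4
66% tone:
  R: 120 + 0.66×(128−120) = 120 + 5.28 = 125.28 → 125
  G: 155 − 17.82 = 137.18 → 137
  B: 229 − 66.66 = 162.34 → 162
  → #7D89A2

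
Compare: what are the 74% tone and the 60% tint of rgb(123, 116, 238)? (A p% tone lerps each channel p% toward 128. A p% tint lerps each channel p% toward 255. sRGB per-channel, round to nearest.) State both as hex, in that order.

74% tone:
  R: 123 + 0.74×(128−123) = 123 + 3.7 = 126.7 → 127
  G: 116 + 0.74×(128−116) = 116 + 8.88 = 124.88 → 125
  B: 238 + 0.74×(128−238) = 238 − 81.4 = 156.6 → 157
  → #7f7d9d
60% tint:
  R: 123 + 0.6×(255−123) = 123 + 79.2 = 202.2 → 202
  G: 116 + 83.4 = 199.4 → 199
  B: 238 + 10.2 = 248.2 → 248
  → #cac7f8

#7f7d9d, #cac7f8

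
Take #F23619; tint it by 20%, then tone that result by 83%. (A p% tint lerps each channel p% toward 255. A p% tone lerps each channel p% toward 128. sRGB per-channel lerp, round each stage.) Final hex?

#947A76

#F23619 is rgb(242, 54, 25).
A 20% tint moves each channel 20% toward 255:
  R: 242 + 2.6 = 244.6 → 245
  G: 54 + 40.2 = 94.2 → 94
  B: 25 + 46 = 71 → 71
After the tint: rgb(245, 94, 71) = #F55E47.
Lerp each channel 83% toward 128:
  R: 245 + 0.83×(128−245) = 245 − 97.11 = 147.89 → 148
  G: 94 + 0.83×(128−94) = 94 + 28.22 = 122.22 → 122
  B: 71 + 0.83×(128−71) = 71 + 47.31 = 118.31 → 118
rgb(148, 122, 118) = #947A76.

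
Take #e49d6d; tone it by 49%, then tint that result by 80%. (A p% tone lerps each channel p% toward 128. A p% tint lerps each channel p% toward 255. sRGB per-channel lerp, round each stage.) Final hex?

#f0e9e4

#e49d6d is rgb(228, 157, 109).
A 49% tone moves each channel 49% toward 128:
  R: 228 + 0.49×(128−228) = 228 − 49 = 179 → 179
  G: 157 + 0.49×(128−157) = 157 − 14.21 = 142.79 → 143
  B: 109 + 0.49×(128−109) = 109 + 9.31 = 118.31 → 118
After the tone: rgb(179, 143, 118) = #b38f76.
An 80% tint moves each channel 80% toward 255:
  R: 179 + 0.8×(255−179) = 179 + 60.8 = 239.8 → 240
  G: 143 + 89.6 = 232.6 → 233
  B: 118 + 0.8×(255−118) = 118 + 109.6 = 227.6 → 228
rgb(240, 233, 228) = #f0e9e4.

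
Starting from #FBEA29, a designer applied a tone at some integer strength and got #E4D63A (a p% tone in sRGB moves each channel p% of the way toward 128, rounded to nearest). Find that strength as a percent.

19%

#FBEA29 is rgb(251, 234, 41); #E4D63A is rgb(228, 214, 58).
On the R channel (widest range): 228 ≈ 251 + (p/100)(128 − 251), so p ≈ 100×(228 − 251)/(128 − 251) = -2300/-123 = 18.70.
p = 19 reproduces all three channels after rounding.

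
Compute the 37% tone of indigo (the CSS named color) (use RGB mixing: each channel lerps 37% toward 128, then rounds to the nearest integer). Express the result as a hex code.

CSS indigo is rgb(75, 0, 130).
Lerp each channel 37% toward 128:
  R: 75 + 0.37×(128−75) = 75 + 19.61 = 94.61 → 95
  G: 0 + 0.37×(128−0) = 0 + 47.36 = 47.36 → 47
  B: 130 + 0.37×(128−130) = 130 − 0.74 = 129.26 → 129
rgb(95, 47, 129) = #5F2F81.

#5F2F81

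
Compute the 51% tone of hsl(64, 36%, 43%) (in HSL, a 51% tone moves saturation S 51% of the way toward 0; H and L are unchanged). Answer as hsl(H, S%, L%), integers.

S moves 51% from 36 toward 0: 36 − 18.36 = 17.64 → 18.
H and L are unchanged.

hsl(64, 18%, 43%)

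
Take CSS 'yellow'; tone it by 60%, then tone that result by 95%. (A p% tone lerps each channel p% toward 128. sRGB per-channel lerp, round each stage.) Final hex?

CSS yellow is rgb(255, 255, 0).
Lerp each channel 60% toward 128:
  R: 255 + 0.6×(128−255) = 255 − 76.2 = 178.8 → 179
  G: 255 + 0.6×(128−255) = 255 − 76.2 = 178.8 → 179
  B: 0 + 76.8 = 76.8 → 77
After the tone: rgb(179, 179, 77) = #B3B34D.
Per channel, c → c + 0.95(128 − c):
  R: 179 + 0.95×(128−179) = 179 − 48.45 = 130.55 → 131
  G: 179 − 48.45 = 130.55 → 131
  B: 77 + 0.95×(128−77) = 77 + 48.45 = 125.45 → 125
rgb(131, 131, 125) = #83837D.

#83837D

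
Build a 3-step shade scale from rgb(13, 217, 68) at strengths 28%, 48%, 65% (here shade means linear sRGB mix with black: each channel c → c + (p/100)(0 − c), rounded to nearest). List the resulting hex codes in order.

#099C31, #077123, #054C18

28%: (13 − 3.64 = 9.36→9, 217 − 60.76 = 156.24→156, 68 − 19.04 = 48.96→49) → #099C31
48%: (13 − 6.24 = 6.76→7, 217 − 104.16 = 112.84→113, 68 − 32.64 = 35.36→35) → #077123
65%: (13 − 8.45 = 4.55→5, 217 − 141.05 = 75.95→76, 68 − 44.2 = 23.8→24) → #054C18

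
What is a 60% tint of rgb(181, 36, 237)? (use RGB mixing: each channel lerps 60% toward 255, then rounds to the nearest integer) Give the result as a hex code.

Lerp each channel 60% toward 255:
  R: 181 + 44.4 = 225.4 → 225
  G: 36 + 0.6×(255−36) = 36 + 131.4 = 167.4 → 167
  B: 237 + 0.6×(255−237) = 237 + 10.8 = 247.8 → 248
rgb(225, 167, 248) = #E1A7F8.

#E1A7F8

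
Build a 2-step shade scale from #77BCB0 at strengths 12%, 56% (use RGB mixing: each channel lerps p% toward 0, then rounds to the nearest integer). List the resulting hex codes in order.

#77BCB0 is rgb(119, 188, 176).
12%: (119 − 14.28 = 104.72→105, 188 − 22.56 = 165.44→165, 176 − 21.12 = 154.88→155) → #69A59B
56%: (119 − 66.64 = 52.36→52, 188 − 105.28 = 82.72→83, 176 − 98.56 = 77.44→77) → #34534D

#69A59B, #34534D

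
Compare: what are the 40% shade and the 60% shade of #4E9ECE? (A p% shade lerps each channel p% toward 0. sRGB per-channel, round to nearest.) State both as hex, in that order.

#4E9ECE is rgb(78, 158, 206).
40% shade:
  R: 78 − 31.2 = 46.8 → 47
  G: 158 − 63.2 = 94.8 → 95
  B: 206 + 0.4×(0−206) = 206 − 82.4 = 123.6 → 124
  → #2F5F7C
60% shade:
  R: 78 + 0.6×(0−78) = 78 − 46.8 = 31.2 → 31
  G: 158 + 0.6×(0−158) = 158 − 94.8 = 63.2 → 63
  B: 206 + 0.6×(0−206) = 206 − 123.6 = 82.4 → 82
  → #1F3F52

#2F5F7C, #1F3F52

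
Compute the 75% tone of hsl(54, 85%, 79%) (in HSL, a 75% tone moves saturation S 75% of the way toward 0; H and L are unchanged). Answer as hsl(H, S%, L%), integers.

hsl(54, 21%, 79%)

S moves 75% from 85 toward 0: 85 − 63.75 = 21.25 → 21.
H and L are unchanged.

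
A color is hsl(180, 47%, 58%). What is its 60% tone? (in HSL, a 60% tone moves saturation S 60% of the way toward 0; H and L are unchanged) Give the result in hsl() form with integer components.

hsl(180, 19%, 58%)

S moves 60% from 47 toward 0: 47 − 28.2 = 18.8 → 19.
H and L are unchanged.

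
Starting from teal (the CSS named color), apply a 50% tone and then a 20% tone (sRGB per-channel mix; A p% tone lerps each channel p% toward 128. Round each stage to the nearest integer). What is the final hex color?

CSS teal is rgb(0, 128, 128).
A 50% tone moves each channel 50% toward 128:
  R: 0 + 0.5×(128−0) = 0 + 64 = 64 → 64
  G: 128 + 0 = 128 → 128
  B: 128 + 0 = 128 → 128
After the tone: rgb(64, 128, 128) = #408080.
A 20% tone moves each channel 20% toward 128:
  R: 64 + 0.2×(128−64) = 64 + 12.8 = 76.8 → 77
  G: 128 + 0 = 128 → 128
  B: 128 + 0.2×(128−128) = 128 + 0 = 128 → 128
rgb(77, 128, 128) = #4d8080.

#4d8080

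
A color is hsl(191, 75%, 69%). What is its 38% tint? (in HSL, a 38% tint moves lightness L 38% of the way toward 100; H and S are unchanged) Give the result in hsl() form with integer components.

hsl(191, 75%, 81%)

L moves 38% from 69 toward 100: 69 + 11.78 = 80.78 → 81.
H and S are unchanged.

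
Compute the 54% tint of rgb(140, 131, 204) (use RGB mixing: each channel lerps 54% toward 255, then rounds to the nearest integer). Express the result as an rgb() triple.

rgb(202, 198, 232)

A 54% tint moves each channel 54% toward 255:
  R: 140 + 62.1 = 202.1 → 202
  G: 131 + 0.54×(255−131) = 131 + 66.96 = 197.96 → 198
  B: 204 + 0.54×(255−204) = 204 + 27.54 = 231.54 → 232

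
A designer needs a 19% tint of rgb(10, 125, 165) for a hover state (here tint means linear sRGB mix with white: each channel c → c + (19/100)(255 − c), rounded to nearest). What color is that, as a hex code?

#3996B6

Per channel, c → c + 0.19(255 − c):
  R: 10 + 0.19×(255−10) = 10 + 46.55 = 56.55 → 57
  G: 125 + 0.19×(255−125) = 125 + 24.7 = 149.7 → 150
  B: 165 + 0.19×(255−165) = 165 + 17.1 = 182.1 → 182
rgb(57, 150, 182) = #3996B6.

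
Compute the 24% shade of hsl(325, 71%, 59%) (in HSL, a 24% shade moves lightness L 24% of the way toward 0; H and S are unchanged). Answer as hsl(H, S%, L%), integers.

hsl(325, 71%, 45%)

L moves 24% from 59 toward 0: 59 − 14.16 = 44.84 → 45.
H and S are unchanged.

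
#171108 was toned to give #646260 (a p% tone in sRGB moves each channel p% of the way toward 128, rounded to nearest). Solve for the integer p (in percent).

73%

#171108 is rgb(23, 17, 8); #646260 is rgb(100, 98, 96).
On the B channel (widest range): 96 ≈ 8 + (p/100)(128 − 8), so p ≈ 100×(96 − 8)/(128 − 8) = 8800/120 = 73.33.
p = 73 reproduces all three channels after rounding.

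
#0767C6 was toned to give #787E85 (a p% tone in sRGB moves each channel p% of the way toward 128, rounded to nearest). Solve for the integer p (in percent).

#0767C6 is rgb(7, 103, 198); #787E85 is rgb(120, 126, 133).
On the R channel (widest range): 120 ≈ 7 + (p/100)(128 − 7), so p ≈ 100×(120 − 7)/(128 − 7) = 11300/121 = 93.39.
p = 93 reproduces all three channels after rounding.

93%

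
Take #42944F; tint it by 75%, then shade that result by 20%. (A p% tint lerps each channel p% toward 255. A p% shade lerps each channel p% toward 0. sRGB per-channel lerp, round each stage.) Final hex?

#A6B6A9

#42944F is rgb(66, 148, 79).
Per channel, c → c + 0.75(255 − c):
  R: 66 + 0.75×(255−66) = 66 + 141.75 = 207.75 → 208
  G: 148 + 0.75×(255−148) = 148 + 80.25 = 228.25 → 228
  B: 79 + 0.75×(255−79) = 79 + 132 = 211 → 211
After the tint: rgb(208, 228, 211) = #D0E4D3.
Lerp each channel 20% toward 0:
  R: 208 + 0.2×(0−208) = 208 − 41.6 = 166.4 → 166
  G: 228 + 0.2×(0−228) = 228 − 45.6 = 182.4 → 182
  B: 211 − 42.2 = 168.8 → 169
rgb(166, 182, 169) = #A6B6A9.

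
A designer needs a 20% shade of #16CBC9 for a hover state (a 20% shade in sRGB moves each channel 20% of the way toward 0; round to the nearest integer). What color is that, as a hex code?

#12A2A1

#16CBC9 is rgb(22, 203, 201).
A 20% shade moves each channel 20% toward 0:
  R: 22 + 0.2×(0−22) = 22 − 4.4 = 17.6 → 18
  G: 203 + 0.2×(0−203) = 203 − 40.6 = 162.4 → 162
  B: 201 + 0.2×(0−201) = 201 − 40.2 = 160.8 → 161
rgb(18, 162, 161) = #12A2A1.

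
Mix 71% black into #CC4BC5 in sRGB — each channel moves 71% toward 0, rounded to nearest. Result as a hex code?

#3B1639

#CC4BC5 is rgb(204, 75, 197).
Per channel, c → c + 0.71(0 − c):
  R: 204 + 0.71×(0−204) = 204 − 144.84 = 59.16 → 59
  G: 75 + 0.71×(0−75) = 75 − 53.25 = 21.75 → 22
  B: 197 − 139.87 = 57.13 → 57
rgb(59, 22, 57) = #3B1639.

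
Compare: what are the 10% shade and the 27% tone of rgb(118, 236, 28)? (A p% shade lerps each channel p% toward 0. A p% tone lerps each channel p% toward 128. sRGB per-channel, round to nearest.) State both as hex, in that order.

#6ad419, #79cf37

10% shade:
  R: 118 + 0.1×(0−118) = 118 − 11.8 = 106.2 → 106
  G: 236 + 0.1×(0−236) = 236 − 23.6 = 212.4 → 212
  B: 28 + 0.1×(0−28) = 28 − 2.8 = 25.2 → 25
  → #6ad419
27% tone:
  R: 118 + 0.27×(128−118) = 118 + 2.7 = 120.7 → 121
  G: 236 − 29.16 = 206.84 → 207
  B: 28 + 0.27×(128−28) = 28 + 27 = 55 → 55
  → #79cf37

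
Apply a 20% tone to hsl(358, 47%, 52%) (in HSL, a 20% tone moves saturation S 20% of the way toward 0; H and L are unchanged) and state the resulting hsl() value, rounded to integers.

S moves 20% from 47 toward 0: 47 − 9.4 = 37.6 → 38.
H and L are unchanged.

hsl(358, 38%, 52%)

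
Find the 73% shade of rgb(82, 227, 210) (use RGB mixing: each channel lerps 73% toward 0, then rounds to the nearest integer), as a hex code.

Lerp each channel 73% toward 0:
  R: 82 + 0.73×(0−82) = 82 − 59.86 = 22.14 → 22
  G: 227 − 165.71 = 61.29 → 61
  B: 210 + 0.73×(0−210) = 210 − 153.3 = 56.7 → 57
rgb(22, 61, 57) = #163d39.

#163d39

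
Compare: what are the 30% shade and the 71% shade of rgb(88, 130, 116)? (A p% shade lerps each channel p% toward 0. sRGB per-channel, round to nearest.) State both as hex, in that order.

30% shade:
  R: 88 + 0.3×(0−88) = 88 − 26.4 = 61.6 → 62
  G: 130 − 39 = 91 → 91
  B: 116 − 34.8 = 81.2 → 81
  → #3E5B51
71% shade:
  R: 88 − 62.48 = 25.52 → 26
  G: 130 + 0.71×(0−130) = 130 − 92.3 = 37.7 → 38
  B: 116 + 0.71×(0−116) = 116 − 82.36 = 33.64 → 34
  → #1A2622

#3E5B51, #1A2622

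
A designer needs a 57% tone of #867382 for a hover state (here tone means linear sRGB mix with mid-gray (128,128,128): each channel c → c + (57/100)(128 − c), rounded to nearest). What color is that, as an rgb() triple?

#867382 is rgb(134, 115, 130).
A 57% tone moves each channel 57% toward 128:
  R: 134 + 0.57×(128−134) = 134 − 3.42 = 130.58 → 131
  G: 115 + 7.41 = 122.41 → 122
  B: 130 + 0.57×(128−130) = 130 − 1.14 = 128.86 → 129

rgb(131, 122, 129)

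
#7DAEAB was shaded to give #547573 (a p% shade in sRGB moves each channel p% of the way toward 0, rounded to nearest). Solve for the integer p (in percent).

#7DAEAB is rgb(125, 174, 171); #547573 is rgb(84, 117, 115).
On the G channel (widest range): 117 ≈ 174 + (p/100)(0 − 174), so p ≈ 100×(117 − 174)/(0 − 174) = -5700/-174 = 32.76.
p = 33 reproduces all three channels after rounding.

33%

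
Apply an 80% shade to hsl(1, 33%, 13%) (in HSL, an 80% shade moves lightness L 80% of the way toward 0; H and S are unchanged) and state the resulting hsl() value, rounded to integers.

hsl(1, 33%, 3%)

L moves 80% from 13 toward 0: 13 − 10.4 = 2.6 → 3.
H and S are unchanged.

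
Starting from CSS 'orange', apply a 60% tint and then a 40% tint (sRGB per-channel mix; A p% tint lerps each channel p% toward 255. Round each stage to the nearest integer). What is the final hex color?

#FFE9C2

CSS orange is rgb(255, 165, 0).
Per channel, c → c + 0.6(255 − c):
  R: 255 + 0.6×(255−255) = 255 + 0 = 255 → 255
  G: 165 + 0.6×(255−165) = 165 + 54 = 219 → 219
  B: 0 + 0.6×(255−0) = 0 + 153 = 153 → 153
After the tint: rgb(255, 219, 153) = #FFDB99.
Per channel, c → c + 0.4(255 − c):
  R: 255 + 0.4×(255−255) = 255 + 0 = 255 → 255
  G: 219 + 0.4×(255−219) = 219 + 14.4 = 233.4 → 233
  B: 153 + 40.8 = 193.8 → 194
rgb(255, 233, 194) = #FFE9C2.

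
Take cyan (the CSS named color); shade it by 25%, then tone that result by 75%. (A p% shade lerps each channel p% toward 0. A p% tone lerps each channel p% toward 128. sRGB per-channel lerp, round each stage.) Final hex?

CSS cyan is rgb(0, 255, 255).
Per channel, c → c + 0.25(0 − c):
  R: 0 + 0.25×(0−0) = 0 + 0 = 0 → 0
  G: 255 + 0.25×(0−255) = 255 − 63.75 = 191.25 → 191
  B: 255 − 63.75 = 191.25 → 191
After the shade: rgb(0, 191, 191) = #00BFBF.
Lerp each channel 75% toward 128:
  R: 0 + 0.75×(128−0) = 0 + 96 = 96 → 96
  G: 191 + 0.75×(128−191) = 191 − 47.25 = 143.75 → 144
  B: 191 + 0.75×(128−191) = 191 − 47.25 = 143.75 → 144
rgb(96, 144, 144) = #609090.

#609090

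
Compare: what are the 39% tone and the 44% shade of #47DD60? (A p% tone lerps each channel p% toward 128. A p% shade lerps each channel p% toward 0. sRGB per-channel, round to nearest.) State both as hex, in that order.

#47DD60 is rgb(71, 221, 96).
39% tone:
  R: 71 + 0.39×(128−71) = 71 + 22.23 = 93.23 → 93
  G: 221 + 0.39×(128−221) = 221 − 36.27 = 184.73 → 185
  B: 96 + 12.48 = 108.48 → 108
  → #5DB96C
44% shade:
  R: 71 − 31.24 = 39.76 → 40
  G: 221 + 0.44×(0−221) = 221 − 97.24 = 123.76 → 124
  B: 96 + 0.44×(0−96) = 96 − 42.24 = 53.76 → 54
  → #287C36

#5DB96C, #287C36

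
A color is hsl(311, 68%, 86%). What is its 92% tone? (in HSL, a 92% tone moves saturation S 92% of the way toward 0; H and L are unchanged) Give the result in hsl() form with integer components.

S moves 92% from 68 toward 0: 68 − 62.56 = 5.44 → 5.
H and L are unchanged.

hsl(311, 5%, 86%)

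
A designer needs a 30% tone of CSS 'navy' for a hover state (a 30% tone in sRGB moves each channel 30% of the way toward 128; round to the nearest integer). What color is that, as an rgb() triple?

rgb(38, 38, 128)

CSS navy is rgb(0, 0, 128).
Lerp each channel 30% toward 128:
  R: 0 + 0.3×(128−0) = 0 + 38.4 = 38.4 → 38
  G: 0 + 0.3×(128−0) = 0 + 38.4 = 38.4 → 38
  B: 128 + 0.3×(128−128) = 128 + 0 = 128 → 128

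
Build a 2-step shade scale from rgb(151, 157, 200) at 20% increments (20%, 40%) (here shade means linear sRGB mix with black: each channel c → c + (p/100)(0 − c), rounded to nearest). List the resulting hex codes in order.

20%: (151 − 30.2 = 120.8→121, 157 − 31.4 = 125.6→126, 200 − 40 = 160→160) → #797EA0
40%: (151 − 60.4 = 90.6→91, 157 − 62.8 = 94.2→94, 200 − 80 = 120→120) → #5B5E78

#797EA0, #5B5E78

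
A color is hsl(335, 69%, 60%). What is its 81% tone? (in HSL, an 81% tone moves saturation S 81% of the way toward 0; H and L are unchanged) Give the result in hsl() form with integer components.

S moves 81% from 69 toward 0: 69 − 55.89 = 13.11 → 13.
H and L are unchanged.

hsl(335, 13%, 60%)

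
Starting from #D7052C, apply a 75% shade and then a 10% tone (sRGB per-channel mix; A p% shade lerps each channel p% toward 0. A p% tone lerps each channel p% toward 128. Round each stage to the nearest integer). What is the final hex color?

#3D0E17

#D7052C is rgb(215, 5, 44).
Lerp each channel 75% toward 0:
  R: 215 − 161.25 = 53.75 → 54
  G: 5 + 0.75×(0−5) = 5 − 3.75 = 1.25 → 1
  B: 44 + 0.75×(0−44) = 44 − 33 = 11 → 11
After the shade: rgb(54, 1, 11) = #36010B.
Per channel, c → c + 0.1(128 − c):
  R: 54 + 7.4 = 61.4 → 61
  G: 1 + 0.1×(128−1) = 1 + 12.7 = 13.7 → 14
  B: 11 + 0.1×(128−11) = 11 + 11.7 = 22.7 → 23
rgb(61, 14, 23) = #3D0E17.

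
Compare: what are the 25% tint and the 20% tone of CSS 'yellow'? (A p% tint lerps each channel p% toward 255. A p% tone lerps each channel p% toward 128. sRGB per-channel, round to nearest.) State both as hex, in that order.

#FFFF40, #E6E61A

CSS yellow is rgb(255, 255, 0).
25% tint:
  R: 255 + 0 = 255 → 255
  G: 255 + 0 = 255 → 255
  B: 0 + 0.25×(255−0) = 0 + 63.75 = 63.75 → 64
  → #FFFF40
20% tone:
  R: 255 + 0.2×(128−255) = 255 − 25.4 = 229.6 → 230
  G: 255 − 25.4 = 229.6 → 230
  B: 0 + 25.6 = 25.6 → 26
  → #E6E61A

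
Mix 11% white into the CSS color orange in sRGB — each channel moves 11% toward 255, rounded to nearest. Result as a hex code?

CSS orange is rgb(255, 165, 0).
Lerp each channel 11% toward 255:
  R: 255 + 0.11×(255−255) = 255 + 0 = 255 → 255
  G: 165 + 0.11×(255−165) = 165 + 9.9 = 174.9 → 175
  B: 0 + 28.05 = 28.05 → 28
rgb(255, 175, 28) = #FFAF1C.

#FFAF1C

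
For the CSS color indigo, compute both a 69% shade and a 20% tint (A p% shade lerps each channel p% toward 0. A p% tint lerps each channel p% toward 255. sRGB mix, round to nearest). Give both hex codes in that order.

#170028, #6f339b

CSS indigo is rgb(75, 0, 130).
69% shade:
  R: 75 + 0.69×(0−75) = 75 − 51.75 = 23.25 → 23
  G: 0 + 0.69×(0−0) = 0 + 0 = 0 → 0
  B: 130 − 89.7 = 40.3 → 40
  → #170028
20% tint:
  R: 75 + 36 = 111 → 111
  G: 0 + 0.2×(255−0) = 0 + 51 = 51 → 51
  B: 130 + 0.2×(255−130) = 130 + 25 = 155 → 155
  → #6f339b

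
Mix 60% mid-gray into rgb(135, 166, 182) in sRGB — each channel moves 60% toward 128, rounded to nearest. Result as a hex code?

Per channel, c → c + 0.6(128 − c):
  R: 135 + 0.6×(128−135) = 135 − 4.2 = 130.8 → 131
  G: 166 + 0.6×(128−166) = 166 − 22.8 = 143.2 → 143
  B: 182 + 0.6×(128−182) = 182 − 32.4 = 149.6 → 150
rgb(131, 143, 150) = #838f96.

#838f96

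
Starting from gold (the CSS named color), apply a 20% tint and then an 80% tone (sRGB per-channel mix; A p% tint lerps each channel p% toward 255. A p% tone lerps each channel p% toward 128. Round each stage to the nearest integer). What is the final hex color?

#999371

CSS gold is rgb(255, 215, 0).
A 20% tint moves each channel 20% toward 255:
  R: 255 + 0.2×(255−255) = 255 + 0 = 255 → 255
  G: 215 + 8 = 223 → 223
  B: 0 + 51 = 51 → 51
After the tint: rgb(255, 223, 51) = #FFDF33.
An 80% tone moves each channel 80% toward 128:
  R: 255 − 101.6 = 153.4 → 153
  G: 223 + 0.8×(128−223) = 223 − 76 = 147 → 147
  B: 51 + 0.8×(128−51) = 51 + 61.6 = 112.6 → 113
rgb(153, 147, 113) = #999371.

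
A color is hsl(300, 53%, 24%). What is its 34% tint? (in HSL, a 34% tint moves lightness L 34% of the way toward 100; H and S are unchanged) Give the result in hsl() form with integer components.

hsl(300, 53%, 50%)

L moves 34% from 24 toward 100: 24 + 25.84 = 49.84 → 50.
H and S are unchanged.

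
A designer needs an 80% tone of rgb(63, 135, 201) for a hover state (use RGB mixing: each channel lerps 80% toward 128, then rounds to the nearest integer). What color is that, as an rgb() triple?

Per channel, c → c + 0.8(128 − c):
  R: 63 + 0.8×(128−63) = 63 + 52 = 115 → 115
  G: 135 − 5.6 = 129.4 → 129
  B: 201 + 0.8×(128−201) = 201 − 58.4 = 142.6 → 143

rgb(115, 129, 143)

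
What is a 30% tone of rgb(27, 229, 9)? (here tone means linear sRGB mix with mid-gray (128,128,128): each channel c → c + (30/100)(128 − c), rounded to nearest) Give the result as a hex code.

Lerp each channel 30% toward 128:
  R: 27 + 0.3×(128−27) = 27 + 30.3 = 57.3 → 57
  G: 229 + 0.3×(128−229) = 229 − 30.3 = 198.7 → 199
  B: 9 + 0.3×(128−9) = 9 + 35.7 = 44.7 → 45
rgb(57, 199, 45) = #39C72D.

#39C72D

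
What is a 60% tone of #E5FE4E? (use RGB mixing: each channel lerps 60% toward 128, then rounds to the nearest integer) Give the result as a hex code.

#E5FE4E is rgb(229, 254, 78).
Lerp each channel 60% toward 128:
  R: 229 + 0.6×(128−229) = 229 − 60.6 = 168.4 → 168
  G: 254 + 0.6×(128−254) = 254 − 75.6 = 178.4 → 178
  B: 78 + 0.6×(128−78) = 78 + 30 = 108 → 108
rgb(168, 178, 108) = #A8B26C.

#A8B26C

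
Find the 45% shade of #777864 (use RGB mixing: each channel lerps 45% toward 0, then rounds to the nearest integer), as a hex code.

#414237

#777864 is rgb(119, 120, 100).
Per channel, c → c + 0.45(0 − c):
  R: 119 + 0.45×(0−119) = 119 − 53.55 = 65.45 → 65
  G: 120 − 54 = 66 → 66
  B: 100 + 0.45×(0−100) = 100 − 45 = 55 → 55
rgb(65, 66, 55) = #414237.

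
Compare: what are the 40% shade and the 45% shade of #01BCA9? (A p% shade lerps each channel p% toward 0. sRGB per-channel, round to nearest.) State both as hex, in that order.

#017165, #01675D

#01BCA9 is rgb(1, 188, 169).
40% shade:
  R: 1 + 0.4×(0−1) = 1 − 0.4 = 0.6 → 1
  G: 188 + 0.4×(0−188) = 188 − 75.2 = 112.8 → 113
  B: 169 − 67.6 = 101.4 → 101
  → #017165
45% shade:
  R: 1 + 0.45×(0−1) = 1 − 0.45 = 0.55 → 1
  G: 188 + 0.45×(0−188) = 188 − 84.6 = 103.4 → 103
  B: 169 + 0.45×(0−169) = 169 − 76.05 = 92.95 → 93
  → #01675D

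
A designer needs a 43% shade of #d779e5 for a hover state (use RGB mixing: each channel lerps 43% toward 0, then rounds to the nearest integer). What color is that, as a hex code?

#7b4583

#d779e5 is rgb(215, 121, 229).
A 43% shade moves each channel 43% toward 0:
  R: 215 − 92.45 = 122.55 → 123
  G: 121 + 0.43×(0−121) = 121 − 52.03 = 68.97 → 69
  B: 229 − 98.47 = 130.53 → 131
rgb(123, 69, 131) = #7b4583.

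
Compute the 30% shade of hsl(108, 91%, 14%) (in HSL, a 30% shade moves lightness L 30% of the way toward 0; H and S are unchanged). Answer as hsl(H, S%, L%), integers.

hsl(108, 91%, 10%)

L moves 30% from 14 toward 0: 14 − 4.2 = 9.8 → 10.
H and S are unchanged.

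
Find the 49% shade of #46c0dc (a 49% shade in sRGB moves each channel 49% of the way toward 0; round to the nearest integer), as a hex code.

#46c0dc is rgb(70, 192, 220).
Lerp each channel 49% toward 0:
  R: 70 + 0.49×(0−70) = 70 − 34.3 = 35.7 → 36
  G: 192 + 0.49×(0−192) = 192 − 94.08 = 97.92 → 98
  B: 220 − 107.8 = 112.2 → 112
rgb(36, 98, 112) = #246270.

#246270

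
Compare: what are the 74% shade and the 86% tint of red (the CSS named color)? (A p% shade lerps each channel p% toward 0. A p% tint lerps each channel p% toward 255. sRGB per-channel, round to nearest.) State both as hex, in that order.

CSS red is rgb(255, 0, 0).
74% shade:
  R: 255 + 0.74×(0−255) = 255 − 188.7 = 66.3 → 66
  G: 0 + 0.74×(0−0) = 0 + 0 = 0 → 0
  B: 0 + 0.74×(0−0) = 0 + 0 = 0 → 0
  → #420000
86% tint:
  R: 255 + 0 = 255 → 255
  G: 0 + 219.3 = 219.3 → 219
  B: 0 + 0.86×(255−0) = 0 + 219.3 = 219.3 → 219
  → #FFDBDB

#420000, #FFDBDB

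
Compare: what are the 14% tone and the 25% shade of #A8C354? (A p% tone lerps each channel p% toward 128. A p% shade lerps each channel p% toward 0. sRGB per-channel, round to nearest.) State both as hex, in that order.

#A2BA5A, #7E923F

#A8C354 is rgb(168, 195, 84).
14% tone:
  R: 168 + 0.14×(128−168) = 168 − 5.6 = 162.4 → 162
  G: 195 − 9.38 = 185.62 → 186
  B: 84 + 0.14×(128−84) = 84 + 6.16 = 90.16 → 90
  → #A2BA5A
25% shade:
  R: 168 + 0.25×(0−168) = 168 − 42 = 126 → 126
  G: 195 + 0.25×(0−195) = 195 − 48.75 = 146.25 → 146
  B: 84 + 0.25×(0−84) = 84 − 21 = 63 → 63
  → #7E923F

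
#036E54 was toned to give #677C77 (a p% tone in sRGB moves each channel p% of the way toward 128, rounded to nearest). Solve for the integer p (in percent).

80%

#036E54 is rgb(3, 110, 84); #677C77 is rgb(103, 124, 119).
On the R channel (widest range): 103 ≈ 3 + (p/100)(128 − 3), so p ≈ 100×(103 − 3)/(128 − 3) = 10000/125 = 80.00.
p = 80 reproduces all three channels after rounding.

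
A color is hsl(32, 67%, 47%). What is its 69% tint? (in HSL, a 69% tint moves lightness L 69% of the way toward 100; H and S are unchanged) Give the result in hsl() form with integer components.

L moves 69% from 47 toward 100: 47 + 36.57 = 83.57 → 84.
H and S are unchanged.

hsl(32, 67%, 84%)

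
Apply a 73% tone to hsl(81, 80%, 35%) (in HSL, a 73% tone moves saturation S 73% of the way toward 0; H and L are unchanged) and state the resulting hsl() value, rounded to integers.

S moves 73% from 80 toward 0: 80 − 58.4 = 21.6 → 22.
H and L are unchanged.

hsl(81, 22%, 35%)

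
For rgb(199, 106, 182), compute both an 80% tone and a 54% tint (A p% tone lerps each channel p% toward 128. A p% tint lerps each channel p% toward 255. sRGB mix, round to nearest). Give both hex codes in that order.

#8E7C8B, #E5BADD

80% tone:
  R: 199 − 56.8 = 142.2 → 142
  G: 106 + 0.8×(128−106) = 106 + 17.6 = 123.6 → 124
  B: 182 − 43.2 = 138.8 → 139
  → #8E7C8B
54% tint:
  R: 199 + 30.24 = 229.24 → 229
  G: 106 + 80.46 = 186.46 → 186
  B: 182 + 0.54×(255−182) = 182 + 39.42 = 221.42 → 221
  → #E5BADD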